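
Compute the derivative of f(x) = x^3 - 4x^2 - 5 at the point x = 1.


Differentiate f(x) = x^3 - 4x^2 - 5 term by term:
f'(x) = 3x^2 - 8x
Substitute x = 1:
f'(1) = 3 * 1^2 - 8 * 1 + 0
= 3 - 8 + 0
= -5

-5


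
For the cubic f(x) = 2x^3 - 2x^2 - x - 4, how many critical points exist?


Find where f'(x) = 0:
f(x) = 2x^3 - 2x^2 - x - 4
f'(x) = 6x^2 - 4x - 1
This is a quadratic in x. Use the discriminant to count real roots.
Discriminant = (-4)^2 - 4 * 6 * (-1)
= 16 - (-24)
= 40
Since discriminant > 0, f'(x) = 0 has 2 real solutions.
Number of critical points: 2

2


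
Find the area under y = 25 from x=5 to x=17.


The area under a constant function y = 25 is a rectangle.
Width = 17 - 5 = 12
Height = 25
Area = width * height
= 12 * 25
= 300

300


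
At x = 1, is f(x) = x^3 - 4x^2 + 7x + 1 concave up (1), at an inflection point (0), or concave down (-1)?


Concavity is determined by the sign of f''(x).
f(x) = x^3 - 4x^2 + 7x + 1
f'(x) = 3x^2 - 8x + 7
f''(x) = 6x - 8
f''(1) = 6 * 1 - 8
= 6 - 8
= -2
Since f''(1) < 0, the function is concave down (-1)

-1


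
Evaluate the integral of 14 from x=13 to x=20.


The integral of a constant k over [a, b] equals k * (b - a).
integral from 13 to 20 of 14 dx
= 14 * (20 - 13)
= 14 * 7
= 98

98


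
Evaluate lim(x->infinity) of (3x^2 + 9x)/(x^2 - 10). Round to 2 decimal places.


For limits at infinity with equal-degree polynomials,
we compare leading coefficients.
Numerator leading term: 3x^2
Denominator leading term: x^2
Divide both by x^2:
lim = (3 + 9/x) / (1 - 10/x^2)
As x -> infinity, the 1/x and 1/x^2 terms vanish:
= 3/1 = 3 = 3.00

3.00


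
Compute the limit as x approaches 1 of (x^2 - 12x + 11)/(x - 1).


Direct substitution gives 0/0, so we factor the numerator.
Factor: (x^2 - 12x + 11) = (x - 1)(x - 11)
Cancel the common factor (x - 1):
(x^2 - 12x + 11)/(x - 1) = (x - 11)
Now substitute x = 1:
= (1) - (11) = -10

-10


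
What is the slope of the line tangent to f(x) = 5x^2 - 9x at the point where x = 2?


The slope of the tangent line equals f'(x) at the point.
f(x) = 5x^2 - 9x
f'(x) = 10x - 9
At x = 2:
f'(2) = 10 * 2 - 9
= 20 - 9
= 11

11


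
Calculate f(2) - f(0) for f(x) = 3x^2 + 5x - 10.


Net change = f(b) - f(a)
f(x) = 3x^2 + 5x - 10
Compute f(2):
f(2) = 3 * 2^2 + 5 * 2 - 10
= 12 + 10 - 10
= 12
Compute f(0):
f(0) = 3 * 0^2 + 5 * 0 - 10
= 0 + 0 - 10
= -10
Net change = 12 - (-10) = 22

22


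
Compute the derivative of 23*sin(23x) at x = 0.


Apply the chain rule to differentiate 23*sin(23x):
d/dx [23*sin(23x)]
= 23 * cos(23x) * d/dx(23x)
= 23 * 23 * cos(23x)
= 529 * cos(23x)
Evaluate at x = 0:
= 529 * cos(0)
= 529 * 1
= 529

529


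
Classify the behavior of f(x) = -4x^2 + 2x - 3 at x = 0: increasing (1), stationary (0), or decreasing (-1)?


Compute f'(x) to determine behavior:
f'(x) = -8x + 2
f'(0) = -8 * 0 + 2
= 0 + 2
= 2
Since f'(0) > 0, the function is increasing (1)

1


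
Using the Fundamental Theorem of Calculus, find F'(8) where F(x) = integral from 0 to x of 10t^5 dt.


By the Fundamental Theorem of Calculus (Part 1):
If F(x) = integral from 0 to x of f(t) dt, then F'(x) = f(x)
Here f(t) = 10t^5
So F'(x) = 10x^5
Evaluate at x = 8:
F'(8) = 10 * 8^5
= 10 * 32768
= 327680

327680


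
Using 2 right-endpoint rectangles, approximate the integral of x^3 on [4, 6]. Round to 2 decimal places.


Right Riemann sum uses right endpoints of each subinterval.
Interval: [4, 6], n = 2
dx = (6 - 4) / 2 = 1
Right endpoints: [5, 6]
f values: [125, 216]
Sum = dx * (sum of f values)
= 1 * 341
= 341 = 341.00

341.00


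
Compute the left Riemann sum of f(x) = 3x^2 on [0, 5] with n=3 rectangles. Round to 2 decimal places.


Left Riemann sum uses left endpoints of each subinterval.
Interval: [0, 5], n = 3
dx = (5 - 0) / 3 = 5/3
Left endpoints: [0, 5/3, 10/3]
f values: [0, 25/3, 100/3]
Sum = dx * (sum of f values)
= 5/3 * 125/3
= 625/9 ≈ 69.44

69.44


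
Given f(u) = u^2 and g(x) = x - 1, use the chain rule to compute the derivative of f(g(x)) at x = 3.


Using the chain rule: (f(g(x)))' = f'(g(x)) * g'(x)
First, find g(3):
g(3) = 1 * 3 - 1 = 2
Next, f'(u) = 2u
And g'(x) = 1
So f'(g(3)) * g'(3)
= 2 * 2 * 1
= 4

4


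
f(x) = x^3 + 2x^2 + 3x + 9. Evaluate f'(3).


Differentiate f(x) = x^3 + 2x^2 + 3x + 9 term by term:
f'(x) = 3x^2 + 4x + 3
Substitute x = 3:
f'(3) = 3 * 3^2 + 4 * 3 + 3
= 27 + 12 + 3
= 42

42


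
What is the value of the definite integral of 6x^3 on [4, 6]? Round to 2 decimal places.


Find the antiderivative of 6x^3:
F(x) = 6/4 * x^4
Apply the Fundamental Theorem of Calculus:
F(6) - F(4)
= 6/4 * 6^4 - 6/4 * 4^4
= 6/4 * (1296 - 256)
= 6/4 * 1040
= 1560 = 1560.00

1560.00


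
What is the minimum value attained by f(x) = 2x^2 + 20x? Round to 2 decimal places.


For a quadratic f(x) = ax^2 + bx + c with a > 0, the minimum is at the vertex.
Vertex x-coordinate: x = -b/(2a)
x = -(20) / (2 * 2)
x = -20/4 = -5
Substitute back to find the minimum value:
f(-5) = 2 * (-5)^2 + 20 * (-5) + 0
= 50 - 100 + 0
= -50 = -50.00

-50.00


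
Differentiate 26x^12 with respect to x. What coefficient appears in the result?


We apply the power rule: d/dx [ax^n] = a*n * x^(n-1)
d/dx [26x^12]
= 26 * 12 * x^(12-1)
= 312x^11
The coefficient is 312

312


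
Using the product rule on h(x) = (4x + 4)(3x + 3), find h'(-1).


Let u(x) = 4x + 4 and v(x) = 3x + 3
u'(x) = 4
v'(x) = 3
Product rule: h'(x) = u'(x)*v(x) + u(x)*v'(x)
= 4 * (3x + 3) + (4x + 4) * 3
At x = -1:
u(-1) = 4 * (-1) + 4 = 0
v(-1) = 3 * (-1) + 3 = 0
h'(-1) = 4 * 0 + 0 * 3
= 0 + 0
= 0

0


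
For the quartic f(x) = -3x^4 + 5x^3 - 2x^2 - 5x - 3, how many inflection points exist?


Inflection points occur where f''(x) = 0 and concavity changes.
f(x) = -3x^4 + 5x^3 - 2x^2 - 5x - 3
f'(x) = -12x^3 + 15x^2 - 4x - 5
f''(x) = -36x^2 + 30x - 4
This is a quadratic in x. Use the discriminant to count real roots.
Discriminant = (30)^2 - 4 * (-36) * (-4)
= 900 - 576
= 324
Since discriminant > 0, f''(x) = 0 has 2 distinct real solutions.
A quadratic with two distinct real roots changes sign at each root, so concavity changes at both.
Number of inflection points: 2

2


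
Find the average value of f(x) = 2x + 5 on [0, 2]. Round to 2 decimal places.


Average value = 1/(b-a) * integral from a to b of f(x) dx
First compute the integral of 2x + 5:
F(x) = x^2 + 5x
F(2) = 1 * 4 + 5 * 2 = 14
F(0) = 1 * 0 + 5 * 0 = 0
Integral = 14 - 0 = 14
Average = 14 / (2 - 0) = 14 / 2
= 7 = 7.00

7.00


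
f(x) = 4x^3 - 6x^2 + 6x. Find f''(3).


First derivative:
f'(x) = 12x^2 - 12x + 6
Second derivative:
f''(x) = 24x - 12
Substitute x = 3:
f''(3) = 24 * 3 - 12
= 72 - 12
= 60

60


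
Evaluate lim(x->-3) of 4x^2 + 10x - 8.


Since polynomials are continuous, we use direct substitution.
lim(x->-3) of 4x^2 + 10x - 8
= 4 * (-3)^2 + 10 * (-3) - 8
= 36 - 30 - 8
= -2

-2


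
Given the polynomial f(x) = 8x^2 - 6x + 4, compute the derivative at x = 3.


Differentiate term by term using power and sum rules:
f(x) = 8x^2 - 6x + 4
f'(x) = 16x - 6
Substitute x = 3:
f'(3) = 16 * 3 - 6
= 48 - 6
= 42

42


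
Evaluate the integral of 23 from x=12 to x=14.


The integral of a constant k over [a, b] equals k * (b - a).
integral from 12 to 14 of 23 dx
= 23 * (14 - 12)
= 23 * 2
= 46

46


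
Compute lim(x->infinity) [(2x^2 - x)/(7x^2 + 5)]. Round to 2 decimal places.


For limits at infinity with equal-degree polynomials,
we compare leading coefficients.
Numerator leading term: 2x^2
Denominator leading term: 7x^2
Divide both by x^2:
lim = (2 - 1/x) / (7 + 5/x^2)
As x -> infinity, the 1/x and 1/x^2 terms vanish:
= 2/7 ≈ 0.29

0.29


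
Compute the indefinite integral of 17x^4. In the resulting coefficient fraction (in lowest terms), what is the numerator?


Apply the power rule for integration:
integral of ax^n dx = a/(n+1) * x^(n+1) + C
integral of 17x^4 dx
= 17/5 * x^5 + C
The coefficient in lowest terms is 17/5, and its numerator is 17

17


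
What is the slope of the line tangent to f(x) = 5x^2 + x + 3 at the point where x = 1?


The slope of the tangent line equals f'(x) at the point.
f(x) = 5x^2 + x + 3
f'(x) = 10x + 1
At x = 1:
f'(1) = 10 * 1 + 1
= 10 + 1
= 11

11


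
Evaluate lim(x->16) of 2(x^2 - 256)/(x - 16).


Direct substitution gives 0/0, so we factor the numerator.
Factor: 2(x^2 - 256) = 2 * (x - 16)(x + 16)
Cancel the common factor (x - 16):
2(x^2 - 256)/(x - 16) = 2 * (x + 16)
Now substitute x = 16:
= 2 * (16 + 16) = 64

64


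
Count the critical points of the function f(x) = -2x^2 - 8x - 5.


Find where f'(x) = 0:
f'(x) = -4x - 8
Set f'(x) = 0:
-4x - 8 = 0
x = 8 / (-4) = -2
This is a linear equation in x, so there is exactly one solution.
Number of critical points: 1

1


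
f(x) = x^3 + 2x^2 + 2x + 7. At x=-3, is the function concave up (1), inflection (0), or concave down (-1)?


Concavity is determined by the sign of f''(x).
f(x) = x^3 + 2x^2 + 2x + 7
f'(x) = 3x^2 + 4x + 2
f''(x) = 6x + 4
f''(-3) = 6 * (-3) + 4
= -18 + 4
= -14
Since f''(-3) < 0, the function is concave down (-1)

-1


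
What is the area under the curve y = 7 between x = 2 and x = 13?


The area under a constant function y = 7 is a rectangle.
Width = 13 - 2 = 11
Height = 7
Area = width * height
= 11 * 7
= 77

77


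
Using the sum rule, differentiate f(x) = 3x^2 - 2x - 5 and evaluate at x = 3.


Differentiate term by term using power and sum rules:
f(x) = 3x^2 - 2x - 5
f'(x) = 6x - 2
Substitute x = 3:
f'(3) = 6 * 3 - 2
= 18 - 2
= 16

16


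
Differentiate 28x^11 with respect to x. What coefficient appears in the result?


We apply the power rule: d/dx [ax^n] = a*n * x^(n-1)
d/dx [28x^11]
= 28 * 11 * x^(11-1)
= 308x^10
The coefficient is 308

308


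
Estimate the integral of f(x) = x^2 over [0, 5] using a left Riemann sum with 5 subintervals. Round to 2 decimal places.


Left Riemann sum uses left endpoints of each subinterval.
Interval: [0, 5], n = 5
dx = (5 - 0) / 5 = 1
Left endpoints: [0, 1, 2, 3, 4]
f values: [0, 1, 4, 9, 16]
Sum = dx * (sum of f values)
= 1 * 30
= 30 = 30.00

30.00


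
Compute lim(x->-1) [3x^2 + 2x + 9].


Since polynomials are continuous, we use direct substitution.
lim(x->-1) of 3x^2 + 2x + 9
= 3 * (-1)^2 + 2 * (-1) + 9
= 3 - 2 + 9
= 10

10


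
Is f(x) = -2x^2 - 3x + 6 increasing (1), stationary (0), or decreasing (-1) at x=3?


Compute f'(x) to determine behavior:
f'(x) = -4x - 3
f'(3) = -4 * 3 - 3
= -12 - 3
= -15
Since f'(3) < 0, the function is decreasing (-1)

-1


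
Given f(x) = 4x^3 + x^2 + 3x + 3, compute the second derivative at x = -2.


First derivative:
f'(x) = 12x^2 + 2x + 3
Second derivative:
f''(x) = 24x + 2
Substitute x = -2:
f''(-2) = 24 * (-2) + 2
= -48 + 2
= -46

-46


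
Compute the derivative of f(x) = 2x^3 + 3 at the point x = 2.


Differentiate f(x) = 2x^3 + 3 term by term:
f'(x) = 6x^2
Substitute x = 2:
f'(2) = 6 * 2^2 + 0 * 2 + 0
= 24 + 0 + 0
= 24

24


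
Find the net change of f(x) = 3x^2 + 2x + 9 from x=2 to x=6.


Net change = f(b) - f(a)
f(x) = 3x^2 + 2x + 9
Compute f(6):
f(6) = 3 * 6^2 + 2 * 6 + 9
= 108 + 12 + 9
= 129
Compute f(2):
f(2) = 3 * 2^2 + 2 * 2 + 9
= 12 + 4 + 9
= 25
Net change = 129 - 25 = 104

104


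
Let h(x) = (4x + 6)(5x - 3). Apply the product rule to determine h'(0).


Let u(x) = 4x + 6 and v(x) = 5x - 3
u'(x) = 4
v'(x) = 5
Product rule: h'(x) = u'(x)*v(x) + u(x)*v'(x)
= 4 * (5x - 3) + (4x + 6) * 5
At x = 0:
u(0) = 4 * 0 + 6 = 6
v(0) = 5 * 0 - 3 = -3
h'(0) = 4 * (-3) + 6 * 5
= -12 + 30
= 18

18


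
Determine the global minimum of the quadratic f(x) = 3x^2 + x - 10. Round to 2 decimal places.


For a quadratic f(x) = ax^2 + bx + c with a > 0, the minimum is at the vertex.
Vertex x-coordinate: x = -b/(2a)
x = -(1) / (2 * 3)
x = -1/6
Substitute back to find the minimum value:
f(-1/6) = 3 * (-1/6)^2 + 1 * (-1/6) - 10
= 1/12 - 1/6 - 10
= -121/12 ≈ -10.08

-10.08


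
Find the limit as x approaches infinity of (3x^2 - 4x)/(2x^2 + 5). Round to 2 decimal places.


For limits at infinity with equal-degree polynomials,
we compare leading coefficients.
Numerator leading term: 3x^2
Denominator leading term: 2x^2
Divide both by x^2:
lim = (3 - 4/x) / (2 + 5/x^2)
As x -> infinity, the 1/x and 1/x^2 terms vanish:
= 3/2 = 1.50

1.50


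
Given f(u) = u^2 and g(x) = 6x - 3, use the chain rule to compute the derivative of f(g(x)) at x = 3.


Using the chain rule: (f(g(x)))' = f'(g(x)) * g'(x)
First, find g(3):
g(3) = 6 * 3 - 3 = 15
Next, f'(u) = 2u
And g'(x) = 6
So f'(g(3)) * g'(3)
= 2 * 15 * 6
= 180

180


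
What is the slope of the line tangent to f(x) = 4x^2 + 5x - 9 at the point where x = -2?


The slope of the tangent line equals f'(x) at the point.
f(x) = 4x^2 + 5x - 9
f'(x) = 8x + 5
At x = -2:
f'(-2) = 8 * (-2) + 5
= -16 + 5
= -11

-11


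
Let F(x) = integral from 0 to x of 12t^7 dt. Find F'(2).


By the Fundamental Theorem of Calculus (Part 1):
If F(x) = integral from 0 to x of f(t) dt, then F'(x) = f(x)
Here f(t) = 12t^7
So F'(x) = 12x^7
Evaluate at x = 2:
F'(2) = 12 * 2^7
= 12 * 128
= 1536

1536


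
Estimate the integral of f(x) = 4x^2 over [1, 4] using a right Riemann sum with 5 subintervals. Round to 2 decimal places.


Right Riemann sum uses right endpoints of each subinterval.
Interval: [1, 4], n = 5
dx = (4 - 1) / 5 = 3/5
Right endpoints: [8/5, 11/5, 14/5, 17/5, 4]
f values: [256/25, 484/25, 784/25, 1156/25, 64]
Sum = dx * (sum of f values)
= 3/5 * 856/5
= 2568/25 = 102.72

102.72


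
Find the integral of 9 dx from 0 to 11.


The integral of a constant k over [a, b] equals k * (b - a).
integral from 0 to 11 of 9 dx
= 9 * (11 - 0)
= 9 * 11
= 99

99


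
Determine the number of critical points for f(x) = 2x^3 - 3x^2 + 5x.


Find where f'(x) = 0:
f(x) = 2x^3 - 3x^2 + 5x
f'(x) = 6x^2 - 6x + 5
This is a quadratic in x. Use the discriminant to count real roots.
Discriminant = (-6)^2 - 4 * 6 * 5
= 36 - 120
= -84
Since discriminant < 0, f'(x) = 0 has no real solutions.
Number of critical points: 0

0


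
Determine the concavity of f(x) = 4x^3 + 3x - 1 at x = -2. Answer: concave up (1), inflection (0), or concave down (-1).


Concavity is determined by the sign of f''(x).
f(x) = 4x^3 + 3x - 1
f'(x) = 12x^2 + 3
f''(x) = 24x
f''(-2) = 24 * (-2) + 0
= -48 + 0
= -48
Since f''(-2) < 0, the function is concave down (-1)

-1


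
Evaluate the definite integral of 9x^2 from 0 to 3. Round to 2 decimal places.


Find the antiderivative of 9x^2:
F(x) = 9/3 * x^3
Apply the Fundamental Theorem of Calculus:
F(3) - F(0)
= 9/3 * 3^3 - 9/3 * 0^3
= 9/3 * (27 - 0)
= 9/3 * 27
= 81 = 81.00

81.00


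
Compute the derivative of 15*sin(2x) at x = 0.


Apply the chain rule to differentiate 15*sin(2x):
d/dx [15*sin(2x)]
= 15 * cos(2x) * d/dx(2x)
= 15 * 2 * cos(2x)
= 30 * cos(2x)
Evaluate at x = 0:
= 30 * cos(0)
= 30 * 1
= 30

30


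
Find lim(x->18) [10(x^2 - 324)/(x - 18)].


Direct substitution gives 0/0, so we factor the numerator.
Factor: 10(x^2 - 324) = 10 * (x - 18)(x + 18)
Cancel the common factor (x - 18):
10(x^2 - 324)/(x - 18) = 10 * (x + 18)
Now substitute x = 18:
= 10 * (18 + 18) = 360

360


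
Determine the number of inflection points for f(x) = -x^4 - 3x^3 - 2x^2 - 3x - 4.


Inflection points occur where f''(x) = 0 and concavity changes.
f(x) = -x^4 - 3x^3 - 2x^2 - 3x - 4
f'(x) = -4x^3 - 9x^2 - 4x - 3
f''(x) = -12x^2 - 18x - 4
This is a quadratic in x. Use the discriminant to count real roots.
Discriminant = (-18)^2 - 4 * (-12) * (-4)
= 324 - 192
= 132
Since discriminant > 0, f''(x) = 0 has 2 distinct real solutions.
A quadratic with two distinct real roots changes sign at each root, so concavity changes at both.
Number of inflection points: 2

2


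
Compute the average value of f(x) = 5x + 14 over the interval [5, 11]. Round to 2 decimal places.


Average value = 1/(b-a) * integral from a to b of f(x) dx
First compute the integral of 5x + 14:
F(x) = (5/2)x^2 + 14x
F(11) = 5/2 * 121 + 14 * 11 = 913/2
F(5) = 5/2 * 25 + 14 * 5 = 265/2
Integral = 913/2 - 265/2 = 324
Average = 324 / (11 - 5) = 324 / 6
= 54 = 54.00

54.00


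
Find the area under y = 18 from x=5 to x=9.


The area under a constant function y = 18 is a rectangle.
Width = 9 - 5 = 4
Height = 18
Area = width * height
= 4 * 18
= 72

72


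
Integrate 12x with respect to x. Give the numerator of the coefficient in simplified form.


Apply the power rule for integration:
integral of ax^n dx = a/(n+1) * x^(n+1) + C
integral of 12x dx
= 12/2 * x^2 + C
= 6 * x^2 + C
The coefficient in lowest terms is 6 = 6/1, so its numerator is 6

6


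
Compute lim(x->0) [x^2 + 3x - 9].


Since polynomials are continuous, we use direct substitution.
lim(x->0) of x^2 + 3x - 9
= 1 * 0^2 + 3 * 0 - 9
= 0 + 0 - 9
= -9

-9


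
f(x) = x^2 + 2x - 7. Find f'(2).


Differentiate term by term using power and sum rules:
f(x) = x^2 + 2x - 7
f'(x) = 2x + 2
Substitute x = 2:
f'(2) = 2 * 2 + 2
= 4 + 2
= 6

6


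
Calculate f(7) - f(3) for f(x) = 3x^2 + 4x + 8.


Net change = f(b) - f(a)
f(x) = 3x^2 + 4x + 8
Compute f(7):
f(7) = 3 * 7^2 + 4 * 7 + 8
= 147 + 28 + 8
= 183
Compute f(3):
f(3) = 3 * 3^2 + 4 * 3 + 8
= 27 + 12 + 8
= 47
Net change = 183 - 47 = 136

136


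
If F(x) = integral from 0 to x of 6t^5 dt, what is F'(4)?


By the Fundamental Theorem of Calculus (Part 1):
If F(x) = integral from 0 to x of f(t) dt, then F'(x) = f(x)
Here f(t) = 6t^5
So F'(x) = 6x^5
Evaluate at x = 4:
F'(4) = 6 * 4^5
= 6 * 1024
= 6144

6144


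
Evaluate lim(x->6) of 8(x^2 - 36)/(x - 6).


Direct substitution gives 0/0, so we factor the numerator.
Factor: 8(x^2 - 36) = 8 * (x - 6)(x + 6)
Cancel the common factor (x - 6):
8(x^2 - 36)/(x - 6) = 8 * (x + 6)
Now substitute x = 6:
= 8 * (6 + 6) = 96

96


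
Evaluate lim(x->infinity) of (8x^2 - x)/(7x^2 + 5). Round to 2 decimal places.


For limits at infinity with equal-degree polynomials,
we compare leading coefficients.
Numerator leading term: 8x^2
Denominator leading term: 7x^2
Divide both by x^2:
lim = (8 - 1/x) / (7 + 5/x^2)
As x -> infinity, the 1/x and 1/x^2 terms vanish:
= 8/7 ≈ 1.14

1.14


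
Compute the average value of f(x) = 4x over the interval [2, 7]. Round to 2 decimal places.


Average value = 1/(b-a) * integral from a to b of f(x) dx
First compute the integral of 4x:
F(x) = 2x^2
F(7) = 2 * 49 + 0 * 7 = 98
F(2) = 2 * 4 + 0 * 2 = 8
Integral = 98 - 8 = 90
Average = 90 / (7 - 2) = 90 / 5
= 18 = 18.00

18.00


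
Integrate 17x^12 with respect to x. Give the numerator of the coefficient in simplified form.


Apply the power rule for integration:
integral of ax^n dx = a/(n+1) * x^(n+1) + C
integral of 17x^12 dx
= 17/13 * x^13 + C
The coefficient in lowest terms is 17/13, and its numerator is 17

17


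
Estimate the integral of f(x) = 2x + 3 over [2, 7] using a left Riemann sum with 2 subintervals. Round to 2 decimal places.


Left Riemann sum uses left endpoints of each subinterval.
Interval: [2, 7], n = 2
dx = (7 - 2) / 2 = 5/2
Left endpoints: [2, 9/2]
f values: [7, 12]
Sum = dx * (sum of f values)
= 5/2 * 19
= 95/2 = 47.50

47.50


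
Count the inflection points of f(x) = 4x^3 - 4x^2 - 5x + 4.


Inflection points occur where f''(x) = 0 and concavity changes.
f(x) = 4x^3 - 4x^2 - 5x + 4
f'(x) = 12x^2 - 8x - 5
f''(x) = 24x - 8
Set f''(x) = 0:
24x - 8 = 0
x = 8 / 24 = 1/3
Since f''(x) is linear (degree 1), it changes sign at this point.
Therefore there is exactly 1 inflection point.

1


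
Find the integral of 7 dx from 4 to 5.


The integral of a constant k over [a, b] equals k * (b - a).
integral from 4 to 5 of 7 dx
= 7 * (5 - 4)
= 7 * 1
= 7

7


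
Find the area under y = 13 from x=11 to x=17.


The area under a constant function y = 13 is a rectangle.
Width = 17 - 11 = 6
Height = 13
Area = width * height
= 6 * 13
= 78

78


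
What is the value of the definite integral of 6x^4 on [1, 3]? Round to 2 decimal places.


Find the antiderivative of 6x^4:
F(x) = 6/5 * x^5
Apply the Fundamental Theorem of Calculus:
F(3) - F(1)
= 6/5 * 3^5 - 6/5 * 1^5
= 6/5 * (243 - 1)
= 6/5 * 242
= 1452/5 = 290.40

290.40


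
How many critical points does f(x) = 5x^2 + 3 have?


Find where f'(x) = 0:
f'(x) = 10x
Set f'(x) = 0:
10x = 0
x = 0 / 10 = 0
This is a linear equation in x, so there is exactly one solution.
Number of critical points: 1

1


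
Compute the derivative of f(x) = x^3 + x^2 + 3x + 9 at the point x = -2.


Differentiate f(x) = x^3 + x^2 + 3x + 9 term by term:
f'(x) = 3x^2 + 2x + 3
Substitute x = -2:
f'(-2) = 3 * (-2)^2 + 2 * (-2) + 3
= 12 - 4 + 3
= 11

11


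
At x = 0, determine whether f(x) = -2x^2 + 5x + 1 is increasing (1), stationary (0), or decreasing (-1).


Compute f'(x) to determine behavior:
f'(x) = -4x + 5
f'(0) = -4 * 0 + 5
= 0 + 5
= 5
Since f'(0) > 0, the function is increasing (1)

1


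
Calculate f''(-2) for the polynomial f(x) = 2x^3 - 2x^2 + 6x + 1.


First derivative:
f'(x) = 6x^2 - 4x + 6
Second derivative:
f''(x) = 12x - 4
Substitute x = -2:
f''(-2) = 12 * (-2) - 4
= -24 - 4
= -28

-28


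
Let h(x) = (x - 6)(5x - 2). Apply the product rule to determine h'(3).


Let u(x) = x - 6 and v(x) = 5x - 2
u'(x) = 1
v'(x) = 5
Product rule: h'(x) = u'(x)*v(x) + u(x)*v'(x)
= 1 * (5x - 2) + (x - 6) * 5
At x = 3:
u(3) = 1 * 3 - 6 = -3
v(3) = 5 * 3 - 2 = 13
h'(3) = 1 * 13 + (-3) * 5
= 13 - 15
= -2

-2


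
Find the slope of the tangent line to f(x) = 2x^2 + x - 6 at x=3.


The slope of the tangent line equals f'(x) at the point.
f(x) = 2x^2 + x - 6
f'(x) = 4x + 1
At x = 3:
f'(3) = 4 * 3 + 1
= 12 + 1
= 13

13


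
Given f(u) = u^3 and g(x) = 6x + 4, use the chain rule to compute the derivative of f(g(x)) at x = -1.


Using the chain rule: (f(g(x)))' = f'(g(x)) * g'(x)
First, find g(-1):
g(-1) = 6 * (-1) + 4 = -2
Next, f'(u) = 3u^2
And g'(x) = 6
So f'(g(-1)) * g'(-1)
= 3 * (-2)^2 * 6
= 3 * 4 * 6
= 72

72


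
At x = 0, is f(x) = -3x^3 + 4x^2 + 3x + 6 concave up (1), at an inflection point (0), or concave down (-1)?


Concavity is determined by the sign of f''(x).
f(x) = -3x^3 + 4x^2 + 3x + 6
f'(x) = -9x^2 + 8x + 3
f''(x) = -18x + 8
f''(0) = -18 * 0 + 8
= 0 + 8
= 8
Since f''(0) > 0, the function is concave up (1)

1


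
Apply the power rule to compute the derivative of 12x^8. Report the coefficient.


We apply the power rule: d/dx [ax^n] = a*n * x^(n-1)
d/dx [12x^8]
= 12 * 8 * x^(8-1)
= 96x^7
The coefficient is 96

96


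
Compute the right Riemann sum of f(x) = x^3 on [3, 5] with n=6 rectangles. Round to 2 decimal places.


Right Riemann sum uses right endpoints of each subinterval.
Interval: [3, 5], n = 6
dx = (5 - 3) / 6 = 1/3
Right endpoints: [10/3, 11/3, 4, 13/3, 14/3, 5]
f values: [1000/27, 1331/27, 64, 2197/27, 2744/27, 125]
Sum = dx * (sum of f values)
= 1/3 * 1375/3
= 1375/9 ≈ 152.78

152.78


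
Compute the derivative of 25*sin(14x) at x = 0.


Apply the chain rule to differentiate 25*sin(14x):
d/dx [25*sin(14x)]
= 25 * cos(14x) * d/dx(14x)
= 25 * 14 * cos(14x)
= 350 * cos(14x)
Evaluate at x = 0:
= 350 * cos(0)
= 350 * 1
= 350

350


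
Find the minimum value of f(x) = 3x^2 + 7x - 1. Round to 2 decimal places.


For a quadratic f(x) = ax^2 + bx + c with a > 0, the minimum is at the vertex.
Vertex x-coordinate: x = -b/(2a)
x = -(7) / (2 * 3)
x = -7/6
Substitute back to find the minimum value:
f(-7/6) = 3 * (-7/6)^2 + 7 * (-7/6) - 1
= 49/12 - 49/6 - 1
= -61/12 ≈ -5.08

-5.08


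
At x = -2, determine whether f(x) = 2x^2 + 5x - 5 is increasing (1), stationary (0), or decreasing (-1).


Compute f'(x) to determine behavior:
f'(x) = 4x + 5
f'(-2) = 4 * (-2) + 5
= -8 + 5
= -3
Since f'(-2) < 0, the function is decreasing (-1)

-1


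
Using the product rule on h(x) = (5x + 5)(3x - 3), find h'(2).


Let u(x) = 5x + 5 and v(x) = 3x - 3
u'(x) = 5
v'(x) = 3
Product rule: h'(x) = u'(x)*v(x) + u(x)*v'(x)
= 5 * (3x - 3) + (5x + 5) * 3
At x = 2:
u(2) = 5 * 2 + 5 = 15
v(2) = 3 * 2 - 3 = 3
h'(2) = 5 * 3 + 15 * 3
= 15 + 45
= 60

60


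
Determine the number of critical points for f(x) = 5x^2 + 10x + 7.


Find where f'(x) = 0:
f'(x) = 10x + 10
Set f'(x) = 0:
10x + 10 = 0
x = -10 / 10 = -1
This is a linear equation in x, so there is exactly one solution.
Number of critical points: 1

1


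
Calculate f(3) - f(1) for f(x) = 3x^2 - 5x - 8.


Net change = f(b) - f(a)
f(x) = 3x^2 - 5x - 8
Compute f(3):
f(3) = 3 * 3^2 - 5 * 3 - 8
= 27 - 15 - 8
= 4
Compute f(1):
f(1) = 3 * 1^2 - 5 * 1 - 8
= 3 - 5 - 8
= -10
Net change = 4 - (-10) = 14

14


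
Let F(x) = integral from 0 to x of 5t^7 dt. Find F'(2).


By the Fundamental Theorem of Calculus (Part 1):
If F(x) = integral from 0 to x of f(t) dt, then F'(x) = f(x)
Here f(t) = 5t^7
So F'(x) = 5x^7
Evaluate at x = 2:
F'(2) = 5 * 2^7
= 5 * 128
= 640

640


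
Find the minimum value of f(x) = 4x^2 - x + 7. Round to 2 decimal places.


For a quadratic f(x) = ax^2 + bx + c with a > 0, the minimum is at the vertex.
Vertex x-coordinate: x = -b/(2a)
x = -(-1) / (2 * 4)
x = 1/8
Substitute back to find the minimum value:
f(1/8) = 4 * (1/8)^2 - 1 * (1/8) + 7
= 1/16 - 1/8 + 7
= 111/16 ≈ 6.94

6.94


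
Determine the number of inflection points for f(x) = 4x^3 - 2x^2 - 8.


Inflection points occur where f''(x) = 0 and concavity changes.
f(x) = 4x^3 - 2x^2 - 8
f'(x) = 12x^2 - 4x
f''(x) = 24x - 4
Set f''(x) = 0:
24x - 4 = 0
x = 4 / 24 = 1/6
Since f''(x) is linear (degree 1), it changes sign at this point.
Therefore there is exactly 1 inflection point.

1


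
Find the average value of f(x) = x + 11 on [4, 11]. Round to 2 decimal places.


Average value = 1/(b-a) * integral from a to b of f(x) dx
First compute the integral of x + 11:
F(x) = (1/2)x^2 + 11x
F(11) = 1/2 * 121 + 11 * 11 = 363/2
F(4) = 1/2 * 16 + 11 * 4 = 52
Integral = 363/2 - 52 = 259/2
Average = (259/2) / (11 - 4) = (259/2) / 7
= 37/2 = 18.50

18.50


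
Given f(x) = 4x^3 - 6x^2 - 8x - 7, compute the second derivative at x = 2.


First derivative:
f'(x) = 12x^2 - 12x - 8
Second derivative:
f''(x) = 24x - 12
Substitute x = 2:
f''(2) = 24 * 2 - 12
= 48 - 12
= 36

36


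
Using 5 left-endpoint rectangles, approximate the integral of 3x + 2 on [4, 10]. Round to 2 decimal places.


Left Riemann sum uses left endpoints of each subinterval.
Interval: [4, 10], n = 5
dx = (10 - 4) / 5 = 6/5
Left endpoints: [4, 26/5, 32/5, 38/5, 44/5]
f values: [14, 88/5, 106/5, 124/5, 142/5]
Sum = dx * (sum of f values)
= 6/5 * 106
= 636/5 = 127.20

127.20


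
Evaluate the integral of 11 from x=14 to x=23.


The integral of a constant k over [a, b] equals k * (b - a).
integral from 14 to 23 of 11 dx
= 11 * (23 - 14)
= 11 * 9
= 99

99


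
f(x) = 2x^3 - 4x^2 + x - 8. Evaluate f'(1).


Differentiate f(x) = 2x^3 - 4x^2 + x - 8 term by term:
f'(x) = 6x^2 - 8x + 1
Substitute x = 1:
f'(1) = 6 * 1^2 - 8 * 1 + 1
= 6 - 8 + 1
= -1

-1


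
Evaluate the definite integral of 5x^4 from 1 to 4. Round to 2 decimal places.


Find the antiderivative of 5x^4:
F(x) = 5/5 * x^5
Apply the Fundamental Theorem of Calculus:
F(4) - F(1)
= 5/5 * 4^5 - 5/5 * 1^5
= 5/5 * (1024 - 1)
= 5/5 * 1023
= 1023 = 1023.00

1023.00


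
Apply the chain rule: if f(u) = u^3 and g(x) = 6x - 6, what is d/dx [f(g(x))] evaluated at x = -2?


Using the chain rule: (f(g(x)))' = f'(g(x)) * g'(x)
First, find g(-2):
g(-2) = 6 * (-2) - 6 = -18
Next, f'(u) = 3u^2
And g'(x) = 6
So f'(g(-2)) * g'(-2)
= 3 * (-18)^2 * 6
= 3 * 324 * 6
= 5832

5832


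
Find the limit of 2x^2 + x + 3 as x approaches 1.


Since polynomials are continuous, we use direct substitution.
lim(x->1) of 2x^2 + x + 3
= 2 * 1^2 + 1 * 1 + 3
= 2 + 1 + 3
= 6

6


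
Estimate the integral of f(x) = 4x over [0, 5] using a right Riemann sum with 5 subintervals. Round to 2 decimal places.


Right Riemann sum uses right endpoints of each subinterval.
Interval: [0, 5], n = 5
dx = (5 - 0) / 5 = 1
Right endpoints: [1, 2, 3, 4, 5]
f values: [4, 8, 12, 16, 20]
Sum = dx * (sum of f values)
= 1 * 60
= 60 = 60.00

60.00


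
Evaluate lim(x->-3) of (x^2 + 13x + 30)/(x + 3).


Direct substitution gives 0/0, so we factor the numerator.
Factor: (x^2 + 13x + 30) = (x + 3)(x + 10)
Cancel the common factor (x + 3):
(x^2 + 13x + 30)/(x + 3) = (x + 10)
Now substitute x = -3:
= (-3) - (-10) = 7

7


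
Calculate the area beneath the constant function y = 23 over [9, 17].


The area under a constant function y = 23 is a rectangle.
Width = 17 - 9 = 8
Height = 23
Area = width * height
= 8 * 23
= 184

184


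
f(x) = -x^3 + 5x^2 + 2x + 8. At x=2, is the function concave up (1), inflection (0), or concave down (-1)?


Concavity is determined by the sign of f''(x).
f(x) = -x^3 + 5x^2 + 2x + 8
f'(x) = -3x^2 + 10x + 2
f''(x) = -6x + 10
f''(2) = -6 * 2 + 10
= -12 + 10
= -2
Since f''(2) < 0, the function is concave down (-1)

-1


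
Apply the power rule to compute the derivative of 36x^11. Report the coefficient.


We apply the power rule: d/dx [ax^n] = a*n * x^(n-1)
d/dx [36x^11]
= 36 * 11 * x^(11-1)
= 396x^10
The coefficient is 396

396


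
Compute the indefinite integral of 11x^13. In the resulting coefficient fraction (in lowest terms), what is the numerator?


Apply the power rule for integration:
integral of ax^n dx = a/(n+1) * x^(n+1) + C
integral of 11x^13 dx
= 11/14 * x^14 + C
The coefficient in lowest terms is 11/14, and its numerator is 11

11


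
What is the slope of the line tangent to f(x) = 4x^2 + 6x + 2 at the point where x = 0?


The slope of the tangent line equals f'(x) at the point.
f(x) = 4x^2 + 6x + 2
f'(x) = 8x + 6
At x = 0:
f'(0) = 8 * 0 + 6
= 0 + 6
= 6

6


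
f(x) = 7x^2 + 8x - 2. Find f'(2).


Differentiate term by term using power and sum rules:
f(x) = 7x^2 + 8x - 2
f'(x) = 14x + 8
Substitute x = 2:
f'(2) = 14 * 2 + 8
= 28 + 8
= 36

36


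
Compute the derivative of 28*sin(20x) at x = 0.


Apply the chain rule to differentiate 28*sin(20x):
d/dx [28*sin(20x)]
= 28 * cos(20x) * d/dx(20x)
= 28 * 20 * cos(20x)
= 560 * cos(20x)
Evaluate at x = 0:
= 560 * cos(0)
= 560 * 1
= 560

560


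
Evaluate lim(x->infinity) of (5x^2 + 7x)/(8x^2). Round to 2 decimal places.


For limits at infinity with equal-degree polynomials,
we compare leading coefficients.
Numerator leading term: 5x^2
Denominator leading term: 8x^2
Divide both by x^2:
lim = (5 + 7/x) / (8)
As x -> infinity, the 1/x and 1/x^2 terms vanish:
= 5/8 ≈ 0.63

0.63


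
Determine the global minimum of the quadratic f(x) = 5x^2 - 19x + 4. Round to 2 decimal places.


For a quadratic f(x) = ax^2 + bx + c with a > 0, the minimum is at the vertex.
Vertex x-coordinate: x = -b/(2a)
x = -(-19) / (2 * 5)
x = 19/10
Substitute back to find the minimum value:
f(19/10) = 5 * (19/10)^2 - 19 * (19/10) + 4
= 361/20 - 361/10 + 4
= -281/20 = -14.05

-14.05


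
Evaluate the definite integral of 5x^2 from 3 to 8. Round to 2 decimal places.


Find the antiderivative of 5x^2:
F(x) = 5/3 * x^3
Apply the Fundamental Theorem of Calculus:
F(8) - F(3)
= 5/3 * 8^3 - 5/3 * 3^3
= 5/3 * (512 - 27)
= 5/3 * 485
= 2425/3 ≈ 808.33

808.33


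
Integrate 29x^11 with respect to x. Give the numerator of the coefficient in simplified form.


Apply the power rule for integration:
integral of ax^n dx = a/(n+1) * x^(n+1) + C
integral of 29x^11 dx
= 29/12 * x^12 + C
The coefficient in lowest terms is 29/12, and its numerator is 29

29


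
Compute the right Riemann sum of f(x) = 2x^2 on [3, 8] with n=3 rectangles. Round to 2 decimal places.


Right Riemann sum uses right endpoints of each subinterval.
Interval: [3, 8], n = 3
dx = (8 - 3) / 3 = 5/3
Right endpoints: [14/3, 19/3, 8]
f values: [392/9, 722/9, 128]
Sum = dx * (sum of f values)
= 5/3 * 2266/9
= 11330/27 ≈ 419.63

419.63


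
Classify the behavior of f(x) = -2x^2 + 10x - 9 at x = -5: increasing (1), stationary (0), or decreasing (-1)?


Compute f'(x) to determine behavior:
f'(x) = -4x + 10
f'(-5) = -4 * (-5) + 10
= 20 + 10
= 30
Since f'(-5) > 0, the function is increasing (1)

1


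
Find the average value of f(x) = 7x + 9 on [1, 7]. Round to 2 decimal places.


Average value = 1/(b-a) * integral from a to b of f(x) dx
First compute the integral of 7x + 9:
F(x) = (7/2)x^2 + 9x
F(7) = 7/2 * 49 + 9 * 7 = 469/2
F(1) = 7/2 * 1 + 9 * 1 = 25/2
Integral = 469/2 - 25/2 = 222
Average = 222 / (7 - 1) = 222 / 6
= 37 = 37.00

37.00


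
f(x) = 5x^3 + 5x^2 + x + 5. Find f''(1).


First derivative:
f'(x) = 15x^2 + 10x + 1
Second derivative:
f''(x) = 30x + 10
Substitute x = 1:
f''(1) = 30 * 1 + 10
= 30 + 10
= 40

40


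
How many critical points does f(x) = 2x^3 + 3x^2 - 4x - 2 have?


Find where f'(x) = 0:
f(x) = 2x^3 + 3x^2 - 4x - 2
f'(x) = 6x^2 + 6x - 4
This is a quadratic in x. Use the discriminant to count real roots.
Discriminant = (6)^2 - 4 * 6 * (-4)
= 36 - (-96)
= 132
Since discriminant > 0, f'(x) = 0 has 2 real solutions.
Number of critical points: 2

2


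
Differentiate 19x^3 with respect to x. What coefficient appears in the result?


We apply the power rule: d/dx [ax^n] = a*n * x^(n-1)
d/dx [19x^3]
= 19 * 3 * x^(3-1)
= 57x^2
The coefficient is 57

57


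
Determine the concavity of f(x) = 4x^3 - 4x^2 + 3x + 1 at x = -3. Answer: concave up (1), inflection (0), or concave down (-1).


Concavity is determined by the sign of f''(x).
f(x) = 4x^3 - 4x^2 + 3x + 1
f'(x) = 12x^2 - 8x + 3
f''(x) = 24x - 8
f''(-3) = 24 * (-3) - 8
= -72 - 8
= -80
Since f''(-3) < 0, the function is concave down (-1)

-1


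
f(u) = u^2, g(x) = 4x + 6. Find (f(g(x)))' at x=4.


Using the chain rule: (f(g(x)))' = f'(g(x)) * g'(x)
First, find g(4):
g(4) = 4 * 4 + 6 = 22
Next, f'(u) = 2u
And g'(x) = 4
So f'(g(4)) * g'(4)
= 2 * 22 * 4
= 176

176


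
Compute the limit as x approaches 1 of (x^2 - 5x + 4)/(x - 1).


Direct substitution gives 0/0, so we factor the numerator.
Factor: (x^2 - 5x + 4) = (x - 1)(x - 4)
Cancel the common factor (x - 1):
(x^2 - 5x + 4)/(x - 1) = (x - 4)
Now substitute x = 1:
= (1) - (4) = -3

-3


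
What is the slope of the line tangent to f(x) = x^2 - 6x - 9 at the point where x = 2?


The slope of the tangent line equals f'(x) at the point.
f(x) = x^2 - 6x - 9
f'(x) = 2x - 6
At x = 2:
f'(2) = 2 * 2 - 6
= 4 - 6
= -2

-2


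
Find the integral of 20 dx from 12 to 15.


The integral of a constant k over [a, b] equals k * (b - a).
integral from 12 to 15 of 20 dx
= 20 * (15 - 12)
= 20 * 3
= 60

60


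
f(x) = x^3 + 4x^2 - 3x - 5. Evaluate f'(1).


Differentiate f(x) = x^3 + 4x^2 - 3x - 5 term by term:
f'(x) = 3x^2 + 8x - 3
Substitute x = 1:
f'(1) = 3 * 1^2 + 8 * 1 - 3
= 3 + 8 - 3
= 8

8


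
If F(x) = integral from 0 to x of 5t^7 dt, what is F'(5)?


By the Fundamental Theorem of Calculus (Part 1):
If F(x) = integral from 0 to x of f(t) dt, then F'(x) = f(x)
Here f(t) = 5t^7
So F'(x) = 5x^7
Evaluate at x = 5:
F'(5) = 5 * 5^7
= 5 * 78125
= 390625

390625


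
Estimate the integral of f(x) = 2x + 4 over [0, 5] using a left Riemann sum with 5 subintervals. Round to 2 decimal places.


Left Riemann sum uses left endpoints of each subinterval.
Interval: [0, 5], n = 5
dx = (5 - 0) / 5 = 1
Left endpoints: [0, 1, 2, 3, 4]
f values: [4, 6, 8, 10, 12]
Sum = dx * (sum of f values)
= 1 * 40
= 40 = 40.00

40.00


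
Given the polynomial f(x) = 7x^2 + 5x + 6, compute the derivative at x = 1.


Differentiate term by term using power and sum rules:
f(x) = 7x^2 + 5x + 6
f'(x) = 14x + 5
Substitute x = 1:
f'(1) = 14 * 1 + 5
= 14 + 5
= 19

19


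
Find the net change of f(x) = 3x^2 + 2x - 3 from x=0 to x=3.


Net change = f(b) - f(a)
f(x) = 3x^2 + 2x - 3
Compute f(3):
f(3) = 3 * 3^2 + 2 * 3 - 3
= 27 + 6 - 3
= 30
Compute f(0):
f(0) = 3 * 0^2 + 2 * 0 - 3
= 0 + 0 - 3
= -3
Net change = 30 - (-3) = 33

33


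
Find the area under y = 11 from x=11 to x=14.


The area under a constant function y = 11 is a rectangle.
Width = 14 - 11 = 3
Height = 11
Area = width * height
= 3 * 11
= 33

33


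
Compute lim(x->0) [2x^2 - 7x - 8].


Since polynomials are continuous, we use direct substitution.
lim(x->0) of 2x^2 - 7x - 8
= 2 * 0^2 - 7 * 0 - 8
= 0 + 0 - 8
= -8

-8


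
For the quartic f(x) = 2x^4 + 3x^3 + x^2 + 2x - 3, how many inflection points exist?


Inflection points occur where f''(x) = 0 and concavity changes.
f(x) = 2x^4 + 3x^3 + x^2 + 2x - 3
f'(x) = 8x^3 + 9x^2 + 2x + 2
f''(x) = 24x^2 + 18x + 2
This is a quadratic in x. Use the discriminant to count real roots.
Discriminant = (18)^2 - 4 * 24 * 2
= 324 - 192
= 132
Since discriminant > 0, f''(x) = 0 has 2 distinct real solutions.
A quadratic with two distinct real roots changes sign at each root, so concavity changes at both.
Number of inflection points: 2

2


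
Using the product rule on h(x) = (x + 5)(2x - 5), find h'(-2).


Let u(x) = x + 5 and v(x) = 2x - 5
u'(x) = 1
v'(x) = 2
Product rule: h'(x) = u'(x)*v(x) + u(x)*v'(x)
= 1 * (2x - 5) + (x + 5) * 2
At x = -2:
u(-2) = 1 * (-2) + 5 = 3
v(-2) = 2 * (-2) - 5 = -9
h'(-2) = 1 * (-9) + 3 * 2
= -9 + 6
= -3

-3


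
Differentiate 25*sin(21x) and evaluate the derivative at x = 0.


Apply the chain rule to differentiate 25*sin(21x):
d/dx [25*sin(21x)]
= 25 * cos(21x) * d/dx(21x)
= 25 * 21 * cos(21x)
= 525 * cos(21x)
Evaluate at x = 0:
= 525 * cos(0)
= 525 * 1
= 525

525


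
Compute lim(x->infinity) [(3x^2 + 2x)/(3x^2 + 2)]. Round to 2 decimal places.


For limits at infinity with equal-degree polynomials,
we compare leading coefficients.
Numerator leading term: 3x^2
Denominator leading term: 3x^2
Divide both by x^2:
lim = (3 + 2/x) / (3 + 2/x^2)
As x -> infinity, the 1/x and 1/x^2 terms vanish:
= 3/3 = 1 = 1.00

1.00


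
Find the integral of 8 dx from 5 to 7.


The integral of a constant k over [a, b] equals k * (b - a).
integral from 5 to 7 of 8 dx
= 8 * (7 - 5)
= 8 * 2
= 16

16


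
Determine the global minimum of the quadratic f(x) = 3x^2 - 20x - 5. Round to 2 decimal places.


For a quadratic f(x) = ax^2 + bx + c with a > 0, the minimum is at the vertex.
Vertex x-coordinate: x = -b/(2a)
x = -(-20) / (2 * 3)
x = 20/6 = 10/3
Substitute back to find the minimum value:
f(10/3) = 3 * (10/3)^2 - 20 * (10/3) - 5
= 100/3 - 200/3 - 5
= -115/3 ≈ -38.33

-38.33


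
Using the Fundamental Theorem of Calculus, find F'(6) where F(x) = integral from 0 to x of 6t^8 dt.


By the Fundamental Theorem of Calculus (Part 1):
If F(x) = integral from 0 to x of f(t) dt, then F'(x) = f(x)
Here f(t) = 6t^8
So F'(x) = 6x^8
Evaluate at x = 6:
F'(6) = 6 * 6^8
= 6 * 1679616
= 10077696

10077696


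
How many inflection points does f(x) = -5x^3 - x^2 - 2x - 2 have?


Inflection points occur where f''(x) = 0 and concavity changes.
f(x) = -5x^3 - x^2 - 2x - 2
f'(x) = -15x^2 - 2x - 2
f''(x) = -30x - 2
Set f''(x) = 0:
-30x - 2 = 0
x = 2 / (-30) = -1/15
Since f''(x) is linear (degree 1), it changes sign at this point.
Therefore there is exactly 1 inflection point.

1


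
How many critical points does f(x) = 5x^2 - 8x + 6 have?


Find where f'(x) = 0:
f'(x) = 10x - 8
Set f'(x) = 0:
10x - 8 = 0
x = 8 / 10 = 4/5
This is a linear equation in x, so there is exactly one solution.
Number of critical points: 1

1


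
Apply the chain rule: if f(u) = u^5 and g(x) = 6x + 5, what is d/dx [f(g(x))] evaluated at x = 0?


Using the chain rule: (f(g(x)))' = f'(g(x)) * g'(x)
First, find g(0):
g(0) = 6 * 0 + 5 = 5
Next, f'(u) = 5u^4
And g'(x) = 6
So f'(g(0)) * g'(0)
= 5 * 5^4 * 6
= 5 * 625 * 6
= 18750

18750


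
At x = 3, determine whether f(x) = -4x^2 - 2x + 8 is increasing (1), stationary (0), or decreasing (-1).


Compute f'(x) to determine behavior:
f'(x) = -8x - 2
f'(3) = -8 * 3 - 2
= -24 - 2
= -26
Since f'(3) < 0, the function is decreasing (-1)

-1


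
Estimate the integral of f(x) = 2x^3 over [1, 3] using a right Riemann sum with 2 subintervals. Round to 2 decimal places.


Right Riemann sum uses right endpoints of each subinterval.
Interval: [1, 3], n = 2
dx = (3 - 1) / 2 = 1
Right endpoints: [2, 3]
f values: [16, 54]
Sum = dx * (sum of f values)
= 1 * 70
= 70 = 70.00

70.00
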